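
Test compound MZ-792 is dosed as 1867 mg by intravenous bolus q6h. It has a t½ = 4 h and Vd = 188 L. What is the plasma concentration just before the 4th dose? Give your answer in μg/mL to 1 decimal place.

5.2 μg/mL

f = (1/2)^(τ/t½) = (1/2)^(6/4) ≈ 0.3536.
C₀ = D/Vd = 1867/188 ≈ 9.931 μg/mL.
Before the 4th dose, 3 doses have been given. Superposition: Cmin = C₀·(f + f² + … + f^3).
≈ 9.931 × (0.3536 + 0.1250 + 0.0442) ≈ 9.931 × 0.5228 ≈ 5.192 μg/mL.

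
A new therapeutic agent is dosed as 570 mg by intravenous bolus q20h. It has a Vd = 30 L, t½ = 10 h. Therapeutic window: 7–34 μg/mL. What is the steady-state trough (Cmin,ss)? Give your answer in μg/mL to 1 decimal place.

τ = 20 h = 2 half-lives, so f = (1/2)^2 = 0.25.
At steady state, R = 1/(1 − 0.25) = 4/3.
Single-dose peak C₀ = D/Vd = 570/30 = 19 μg/mL.
Steady-state peak Cmax,ss = C₀·R = 19 × 4/3 ≈ 25.333 μg/mL.
Steady-state trough Cmin,ss = Cmax,ss·f ≈ 25.333 × 0.25 ≈ 6.333 μg/mL.
Trough 6.3 μg/mL vs MEC 7 μg/mL: subtherapeutic.

6.3 μg/mL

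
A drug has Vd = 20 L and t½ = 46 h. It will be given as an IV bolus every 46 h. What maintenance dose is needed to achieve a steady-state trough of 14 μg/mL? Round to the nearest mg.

τ/t½ = 46/46 ≈ 1, so f = (1/2)^(46/46) ≈ 0.500000.
Cmin,ss = (D/Vd)·f/(1−f), so D = Cmin,ss·Vd·(1−f)/f.
D = 14 × 20 × (1−f)/f ≈ 14 × 20 × 1.00000 ≈ 280.00 mg.

280 mg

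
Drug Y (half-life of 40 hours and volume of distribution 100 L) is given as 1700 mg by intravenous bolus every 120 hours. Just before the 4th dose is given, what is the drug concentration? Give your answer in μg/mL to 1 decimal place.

2.4 μg/mL

f = (1/2)^(τ/t½) = (1/2)^(120/40) ≈ 0.1250.
C₀ = D/Vd = 1700/100 ≈ 17.000 μg/mL.
Before the 4th dose, 3 doses have been given. Superposition: Cmin = C₀·(f + f² + … + f^3).
≈ 17.000 × (0.1250 + 0.0156 + 0.0020) ≈ 17.000 × 0.1426 ≈ 2.424 μg/mL.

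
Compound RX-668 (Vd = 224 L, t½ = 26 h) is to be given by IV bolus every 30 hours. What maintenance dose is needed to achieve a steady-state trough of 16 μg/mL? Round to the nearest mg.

4391 mg

τ/t½ = 30/26 ≈ 1.1538, so f = (1/2)^(30/26) ≈ 0.449425.
Cmin,ss = (D/Vd)·f/(1−f), so D = Cmin,ss·Vd·(1−f)/f.
D = 16 × 224 × (1−f)/f ≈ 16 × 224 × 1.22507 ≈ 4390.65 mg.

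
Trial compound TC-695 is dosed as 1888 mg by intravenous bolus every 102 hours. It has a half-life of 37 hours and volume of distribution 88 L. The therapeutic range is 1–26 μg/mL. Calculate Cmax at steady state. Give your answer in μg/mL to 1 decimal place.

τ/t½ = 102/37 ≈ 2.7568, so fraction remaining f = (1/2)^(102/37) ≈ 0.1480.
At steady state, accumulation factor R = 1/(1 − e^(−kτ)) ≈ 1.1737.
Single-dose peak C₀ = D/Vd = 1888/88 ≈ 21.455 μg/mL.
Steady-state peak Cmax,ss = C₀·R ≈ 21.455 × 1.1737 ≈ 25.182 μg/mL.
Peak 25.2 μg/mL vs MTC 26 μg/mL: below toxic threshold.

25.2 μg/mL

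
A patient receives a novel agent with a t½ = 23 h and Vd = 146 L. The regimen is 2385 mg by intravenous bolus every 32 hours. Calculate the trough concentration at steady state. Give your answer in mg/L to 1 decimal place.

10.1 mg/L

Over one 32-h interval, 32/23 ≈ 1.3913 half-lives elapse, leaving f ≈ 0.3812 of each dose.
Single-dose peak C₀ = D/Vd = 2385/146 ≈ 16.336 mg/L.
Steady-state trough Cmin,ss = C₀·f/(1−f) ≈ 16.336 × 0.3812/0.6188 ≈ 10.063 mg/L.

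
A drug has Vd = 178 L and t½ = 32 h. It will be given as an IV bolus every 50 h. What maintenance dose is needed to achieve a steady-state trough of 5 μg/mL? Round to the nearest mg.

τ/t½ = 50/32 ≈ 1.5625, so f = (1/2)^(50/32) ≈ 0.338564.
Cmin,ss = (D/Vd)·f/(1−f), so D = Cmin,ss·Vd·(1−f)/f.
D = 5 × 178 × (1−f)/f ≈ 5 × 178 × 1.95365 ≈ 1738.75 mg.

1739 mg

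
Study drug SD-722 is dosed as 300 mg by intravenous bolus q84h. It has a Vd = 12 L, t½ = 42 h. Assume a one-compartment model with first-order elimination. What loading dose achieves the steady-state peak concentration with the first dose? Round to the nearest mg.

400 mg

f = (1/2)^(84/42) ≈ 0.250000; accumulation ratio R = 1/(1−f) ≈ 1.33333.
Loading dose to hit Cmax,ss on first dose: D_load = D_maint·R ≈ 300 × 1.33333 ≈ 400.00 mg.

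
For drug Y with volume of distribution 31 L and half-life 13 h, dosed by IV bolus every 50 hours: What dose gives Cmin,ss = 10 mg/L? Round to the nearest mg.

τ/t½ = 50/13 ≈ 3.8462, so f = (1/2)^(50/13) ≈ 0.069533.
Cmin,ss = (D/Vd)·f/(1−f), so D = Cmin,ss·Vd·(1−f)/f.
D = 10 × 31 × (1−f)/f ≈ 10 × 31 × 13.38166 ≈ 4148.31 mg.

4148 mg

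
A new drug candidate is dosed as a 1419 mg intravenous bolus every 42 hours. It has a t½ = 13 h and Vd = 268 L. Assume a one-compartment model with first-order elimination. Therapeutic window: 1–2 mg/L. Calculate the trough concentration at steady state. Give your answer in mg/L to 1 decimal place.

0.6 mg/L

τ/t½ = 42/13 ≈ 3.2308, so fraction remaining f = (1/2)^(42/13) ≈ 0.1065.
Accumulation ratio R = 1/(1 − f) ≈ 1/0.8935 ≈ 1.1192.
Single-dose peak C₀ = D/Vd = 1419/268 ≈ 5.295 mg/L.
Cmax,ss = C₀/(1 − f) ≈ 5.295/0.8935 ≈ 5.926 mg/L.
Steady-state trough Cmin,ss = Cmax,ss·f ≈ 5.926 × 0.1065 ≈ 0.631 mg/L.
Trough 0.6 mg/L vs MEC 1 mg/L: subtherapeutic.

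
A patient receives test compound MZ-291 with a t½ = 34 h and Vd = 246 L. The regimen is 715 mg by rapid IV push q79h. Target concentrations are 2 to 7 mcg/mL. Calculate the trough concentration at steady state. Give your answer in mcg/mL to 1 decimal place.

k = ln2/t½ = ln2/34 ≈ 0.020387 h⁻¹; fraction remaining f = e^(−kτ) = e^(−0.020387×79) ≈ 0.1998.
Single-dose peak C₀ = D/Vd = 715/246 ≈ 2.907 mcg/mL.
Steady-state trough Cmin,ss = C₀·f/(1−f) ≈ 2.907 × 0.1998/0.8002 ≈ 0.726 mcg/mL.
Trough 0.7 mcg/mL vs MEC 2 mcg/mL: subtherapeutic.

0.7 mcg/mL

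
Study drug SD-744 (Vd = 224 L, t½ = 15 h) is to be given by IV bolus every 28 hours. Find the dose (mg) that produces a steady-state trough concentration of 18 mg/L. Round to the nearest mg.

τ/t½ = 28/15 ≈ 1.8667, so f = (1/2)^(28/15) ≈ 0.274206.
Cmin,ss = (D/Vd)·f/(1−f), so D = Cmin,ss·Vd·(1−f)/f.
D = 18 × 224 × (1−f)/f ≈ 18 × 224 × 2.64689 ≈ 10672.26 mg.

10672 mg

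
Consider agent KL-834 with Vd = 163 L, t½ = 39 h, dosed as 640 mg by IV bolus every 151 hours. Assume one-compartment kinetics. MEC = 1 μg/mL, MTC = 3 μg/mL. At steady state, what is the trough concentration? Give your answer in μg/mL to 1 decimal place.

0.3 μg/mL

τ/t½ = 151/39 ≈ 3.8718, so fraction remaining f = (1/2)^(151/39) ≈ 0.0683.
At steady state, accumulation factor R = 1/(1 − e^(−kτ)) ≈ 1.0733.
Each bolus raises the concentration by D/Vd = 640/163 ≈ 3.926 μg/mL.
Steady-state peak Cmax,ss = C₀·R ≈ 3.926 × 1.0733 ≈ 4.214 μg/mL.
Steady-state trough Cmin,ss = Cmax,ss·f ≈ 4.214 × 0.0683 ≈ 0.288 μg/mL.
Trough 0.3 μg/mL vs MEC 1 μg/mL: subtherapeutic.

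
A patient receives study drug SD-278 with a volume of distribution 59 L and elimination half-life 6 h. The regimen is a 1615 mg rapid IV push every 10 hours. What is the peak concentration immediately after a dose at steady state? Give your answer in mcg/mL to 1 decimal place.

Over one 10-h interval, 10/6 ≈ 1.6667 half-lives elapse, leaving f ≈ 0.3150 of each dose.
Accumulation ratio R = 1/(1 − f) ≈ 1/0.6850 ≈ 1.4599.
Single-dose peak C₀ = D/Vd = 1615/59 ≈ 27.373 mcg/mL.
Steady-state peak Cmax,ss = C₀·R ≈ 27.373 × 1.4599 ≈ 39.962 mcg/mL.

40.0 mcg/mL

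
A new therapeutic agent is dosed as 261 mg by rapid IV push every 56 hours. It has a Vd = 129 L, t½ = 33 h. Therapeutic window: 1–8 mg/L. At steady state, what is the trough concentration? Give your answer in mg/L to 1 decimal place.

τ/t½ = 56/33 ≈ 1.697, so fraction remaining f = (1/2)^(56/33) ≈ 0.3084.
Single-dose peak C₀ = D/Vd = 261/129 ≈ 2.023 mg/L.
Steady-state trough Cmin,ss = C₀·f/(1−f) ≈ 2.023 × 0.3084/0.6916 ≈ 0.902 mg/L.
Trough 0.9 mg/L vs MEC 1 mg/L: subtherapeutic.

0.9 mg/L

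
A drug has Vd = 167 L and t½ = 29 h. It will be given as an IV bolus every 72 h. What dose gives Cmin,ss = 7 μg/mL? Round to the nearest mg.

5365 mg

τ/t½ = 72/29 ≈ 2.4828, so f = (1/2)^(72/29) ≈ 0.178902.
Cmin,ss = (D/Vd)·f/(1−f), so D = Cmin,ss·Vd·(1−f)/f.
D = 7 × 167 × (1−f)/f ≈ 7 × 167 × 4.58965 ≈ 5365.30 mg.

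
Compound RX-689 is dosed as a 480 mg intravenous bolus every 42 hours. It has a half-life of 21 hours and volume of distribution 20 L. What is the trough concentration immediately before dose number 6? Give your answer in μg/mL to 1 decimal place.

f = (1/2)^(τ/t½) = (1/2)^(42/21) ≈ 0.2500.
C₀ = D/Vd = 480/20 ≈ 24.000 μg/mL.
Before the 6th dose, 5 doses have been given. Superposition: Cmin = C₀·(f + f² + … + f^5).
≈ 24.000 × (0.2500 + 0.0625 + 0.0156 + 0.0039 + 0.0010) ≈ 24.000 × 0.3330 ≈ 7.992 μg/mL.

8.0 μg/mL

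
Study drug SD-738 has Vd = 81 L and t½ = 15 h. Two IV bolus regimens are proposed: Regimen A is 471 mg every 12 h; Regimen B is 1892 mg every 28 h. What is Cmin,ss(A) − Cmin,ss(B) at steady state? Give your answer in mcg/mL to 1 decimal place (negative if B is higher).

-1.0 mcg/mL

Regimen A: f = (1/2)^(12/15) ≈ 0.5743; Cmin,ss = (471/81)·f/(1−f) ≈ 7.845 mcg/mL.
Regimen B: f = (1/2)^(28/15) ≈ 0.2742; Cmin,ss = (1892/81)·f/(1−f) ≈ 8.824 mcg/mL.
Difference ≈ 7.845 − 8.824 ≈ -0.979 mcg/mL.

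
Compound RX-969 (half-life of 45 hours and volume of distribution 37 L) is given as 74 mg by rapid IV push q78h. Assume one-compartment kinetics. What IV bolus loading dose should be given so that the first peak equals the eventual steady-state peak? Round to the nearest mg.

f = (1/2)^(78/45) ≈ 0.300756; accumulation ratio R = 1/(1−f) ≈ 1.43012.
Loading dose to hit Cmax,ss on first dose: D_load = D_maint·R ≈ 74 × 1.43012 ≈ 105.83 mg.

106 mg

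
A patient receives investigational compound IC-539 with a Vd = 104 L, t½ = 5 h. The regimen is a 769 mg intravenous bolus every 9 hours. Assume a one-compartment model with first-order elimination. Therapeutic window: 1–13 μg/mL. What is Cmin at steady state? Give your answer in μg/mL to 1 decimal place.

3.0 μg/mL

Over one 9-h interval, 9/5 ≈ 1.8 half-lives elapse, leaving f ≈ 0.2872 of each dose.
Single-dose peak C₀ = D/Vd = 769/104 ≈ 7.394 μg/mL.
Steady-state trough Cmin,ss = C₀·f/(1−f) ≈ 7.394 × 0.2872/0.7128 ≈ 2.979 μg/mL.
Trough 3.0 μg/mL vs MEC 1 μg/mL: adequate.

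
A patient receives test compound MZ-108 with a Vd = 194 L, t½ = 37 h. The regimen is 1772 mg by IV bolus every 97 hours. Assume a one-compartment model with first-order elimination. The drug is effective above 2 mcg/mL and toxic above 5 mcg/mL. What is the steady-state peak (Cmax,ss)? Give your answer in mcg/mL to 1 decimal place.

10.9 mcg/mL

Over one 97-h interval, 97/37 ≈ 2.6216 half-lives elapse, leaving f ≈ 0.1625 of each dose.
Accumulation ratio R = 1/(1 − f) ≈ 1/0.8375 ≈ 1.1940.
Single-dose peak C₀ = D/Vd = 1772/194 ≈ 9.134 mcg/mL.
Steady-state peak Cmax,ss = C₀·R ≈ 9.134 × 1.1940 ≈ 10.906 mcg/mL.
Peak 10.9 mcg/mL vs MTC 5 mcg/mL: exceeds toxic threshold.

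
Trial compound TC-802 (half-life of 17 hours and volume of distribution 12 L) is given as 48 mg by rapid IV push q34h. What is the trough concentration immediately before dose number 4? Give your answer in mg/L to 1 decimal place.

1.3 mg/L

f = (1/2)^(τ/t½) = (1/2)^(34/17) ≈ 0.2500.
C₀ = D/Vd = 48/12 ≈ 4.000 mg/L.
Before the 4th dose, 3 doses have been given. Superposition: Cmin = C₀·(f + f² + … + f^3).
≈ 4.000 × (0.2500 + 0.0625 + 0.0156) ≈ 4.000 × 0.3281 ≈ 1.312 mg/L.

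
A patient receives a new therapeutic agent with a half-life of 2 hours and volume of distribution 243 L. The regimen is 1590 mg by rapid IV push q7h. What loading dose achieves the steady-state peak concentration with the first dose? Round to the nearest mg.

1744 mg

f = (1/2)^(7/2) ≈ 0.088388; accumulation ratio R = 1/(1−f) ≈ 1.09696.
Loading dose to hit Cmax,ss on first dose: D_load = D_maint·R ≈ 1590 × 1.09696 ≈ 1744.17 mg.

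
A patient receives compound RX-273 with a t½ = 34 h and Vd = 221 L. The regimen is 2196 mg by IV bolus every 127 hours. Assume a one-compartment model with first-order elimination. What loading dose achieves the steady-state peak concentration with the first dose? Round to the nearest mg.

f = (1/2)^(127/34) ≈ 0.075087; accumulation ratio R = 1/(1−f) ≈ 1.08118.
Loading dose to hit Cmax,ss on first dose: D_load = D_maint·R ≈ 2196 × 1.08118 ≈ 2374.27 mg.

2374 mg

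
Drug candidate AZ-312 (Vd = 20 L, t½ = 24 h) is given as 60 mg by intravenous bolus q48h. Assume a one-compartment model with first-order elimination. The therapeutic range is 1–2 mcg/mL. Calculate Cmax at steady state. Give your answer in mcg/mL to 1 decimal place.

4.0 mcg/mL

τ = 48 h = 2 half-lives, so f = (1/2)^2 = 0.25.
Accumulation ratio R = 1/(1 − f) = 1/0.75 = 4/3.
Single-dose peak C₀ = D/Vd = 60/20 = 3 mcg/mL.
Steady-state peak Cmax,ss = C₀·R = 3 × 4/3 ≈ 4.000 mcg/mL.
Peak 4.0 mcg/mL vs MTC 2 mcg/mL: exceeds toxic threshold.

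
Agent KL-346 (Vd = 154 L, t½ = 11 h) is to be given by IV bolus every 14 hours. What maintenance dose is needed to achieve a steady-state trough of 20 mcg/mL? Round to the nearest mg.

τ/t½ = 14/11 ≈ 1.2727, so f = (1/2)^(14/11) ≈ 0.413877.
Cmin,ss = (D/Vd)·f/(1−f), so D = Cmin,ss·Vd·(1−f)/f.
D = 20 × 154 × (1−f)/f ≈ 20 × 154 × 1.41618 ≈ 4361.83 mg.

4362 mg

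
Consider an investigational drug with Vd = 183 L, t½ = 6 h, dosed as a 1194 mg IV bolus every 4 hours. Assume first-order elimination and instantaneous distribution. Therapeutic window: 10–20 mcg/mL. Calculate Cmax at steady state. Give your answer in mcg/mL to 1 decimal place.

17.6 mcg/mL

k = ln2/t½ = ln2/6 ≈ 0.115525 h⁻¹; fraction remaining f = e^(−kτ) = e^(−0.115525×4) ≈ 0.6300.
At steady state, accumulation factor R = 1/(1 − e^(−kτ)) ≈ 2.7027.
Single-dose peak C₀ = D/Vd = 1194/183 ≈ 6.525 mcg/mL.
Steady-state peak Cmax,ss = C₀·R ≈ 6.525 × 2.7027 ≈ 17.635 mcg/mL.
Peak 17.6 mcg/mL vs MTC 20 mcg/mL: below toxic threshold.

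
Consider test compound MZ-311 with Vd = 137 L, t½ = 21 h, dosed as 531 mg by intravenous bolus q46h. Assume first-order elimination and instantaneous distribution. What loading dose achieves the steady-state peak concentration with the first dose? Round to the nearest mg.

680 mg

f = (1/2)^(46/21) ≈ 0.219079; accumulation ratio R = 1/(1−f) ≈ 1.28054.
Loading dose to hit Cmax,ss on first dose: D_load = D_maint·R ≈ 531 × 1.28054 ≈ 679.97 mg.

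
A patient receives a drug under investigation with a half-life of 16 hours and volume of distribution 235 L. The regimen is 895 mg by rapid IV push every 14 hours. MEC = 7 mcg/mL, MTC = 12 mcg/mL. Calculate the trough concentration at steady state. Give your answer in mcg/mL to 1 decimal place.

4.6 mcg/mL

τ/t½ = 14/16 ≈ 0.875, so fraction remaining f = (1/2)^(14/16) ≈ 0.5453.
Accumulation ratio R = 1/(1 − f) ≈ 1/0.4547 ≈ 2.1993.
Single-dose peak C₀ = D/Vd = 895/235 ≈ 3.809 mcg/mL.
Cmax,ss = C₀/(1 − f) ≈ 3.809/0.4547 ≈ 8.377 mcg/mL.
One interval later, Cmin,ss = Cmax,ss·e^(−kτ) ≈ 8.377 × 0.5453 ≈ 4.568 mcg/mL.
Trough 4.6 mcg/mL vs MEC 7 mcg/mL: subtherapeutic.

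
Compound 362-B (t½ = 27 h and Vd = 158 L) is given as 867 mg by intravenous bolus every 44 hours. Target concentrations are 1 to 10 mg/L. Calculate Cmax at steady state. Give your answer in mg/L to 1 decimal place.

8.1 mg/L

τ/t½ = 44/27 ≈ 1.6296, so fraction remaining f = (1/2)^(44/27) ≈ 0.3232.
Accumulation ratio R = 1/(1 − f) ≈ 1/0.6768 ≈ 1.4775.
Each bolus raises the concentration by D/Vd = 867/158 ≈ 5.487 mg/L.
Steady-state peak Cmax,ss = C₀·R ≈ 5.487 × 1.4775 ≈ 8.107 mg/L.
Peak 8.1 mg/L vs MTC 10 mg/L: below toxic threshold.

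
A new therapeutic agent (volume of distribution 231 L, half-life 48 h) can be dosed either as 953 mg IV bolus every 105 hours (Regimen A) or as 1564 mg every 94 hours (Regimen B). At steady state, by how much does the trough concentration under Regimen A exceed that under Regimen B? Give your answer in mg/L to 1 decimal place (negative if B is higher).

-1.2 mg/L

Regimen A: f = (1/2)^(105/48) ≈ 0.2195; Cmin,ss = (953/231)·f/(1−f) ≈ 1.160 mg/L.
Regimen B: f = (1/2)^(94/48) ≈ 0.2573; Cmin,ss = (1564/231)·f/(1−f) ≈ 2.346 mg/L.
Difference ≈ 1.160 − 2.346 ≈ -1.186 mg/L.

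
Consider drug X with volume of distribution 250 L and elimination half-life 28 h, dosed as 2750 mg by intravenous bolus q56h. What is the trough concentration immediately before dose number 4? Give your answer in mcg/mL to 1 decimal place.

3.6 mcg/mL

f = (1/2)^(τ/t½) = (1/2)^(56/28) ≈ 0.2500.
C₀ = D/Vd = 2750/250 ≈ 11.000 mcg/mL.
Before the 4th dose, 3 doses have been given. Superposition: Cmin = C₀·(f + f² + … + f^3).
≈ 11.000 × (0.2500 + 0.0625 + 0.0156) ≈ 11.000 × 0.3281 ≈ 3.609 mcg/mL.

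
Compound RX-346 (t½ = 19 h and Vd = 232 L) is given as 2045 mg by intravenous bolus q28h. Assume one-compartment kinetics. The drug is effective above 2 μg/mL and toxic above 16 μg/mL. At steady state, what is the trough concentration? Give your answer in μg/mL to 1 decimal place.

5.0 μg/mL

Over one 28-h interval, 28/19 ≈ 1.4737 half-lives elapse, leaving f ≈ 0.3601 of each dose.
Each bolus raises the concentration by D/Vd = 2045/232 ≈ 8.815 μg/mL.
Steady-state trough Cmin,ss = C₀·f/(1−f) ≈ 8.815 × 0.3601/0.6399 ≈ 4.961 μg/mL.
Trough 5.0 μg/mL vs MEC 2 μg/mL: adequate.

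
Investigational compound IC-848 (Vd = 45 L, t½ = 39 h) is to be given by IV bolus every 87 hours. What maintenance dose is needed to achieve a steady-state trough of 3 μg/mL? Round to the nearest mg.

τ/t½ = 87/39 ≈ 2.2308, so f = (1/2)^(87/39) ≈ 0.213045.
Cmin,ss = (D/Vd)·f/(1−f), so D = Cmin,ss·Vd·(1−f)/f.
D = 3 × 45 × (1−f)/f ≈ 3 × 45 × 3.69384 ≈ 498.67 mg.

499 mg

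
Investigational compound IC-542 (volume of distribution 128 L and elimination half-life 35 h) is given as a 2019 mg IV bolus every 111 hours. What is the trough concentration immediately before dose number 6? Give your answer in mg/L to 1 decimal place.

2.0 mg/L

f = (1/2)^(τ/t½) = (1/2)^(111/35) ≈ 0.1110.
C₀ = D/Vd = 2019/128 ≈ 15.773 mg/L.
Before the 6th dose, 5 doses have been given. Superposition: Cmin = C₀·(f + f² + … + f^5).
≈ 15.773 × (0.1110 + 0.0123 + 0.0014 + 0.0002 + 0.0000) ≈ 15.773 × 0.1249 ≈ 1.970 mg/L.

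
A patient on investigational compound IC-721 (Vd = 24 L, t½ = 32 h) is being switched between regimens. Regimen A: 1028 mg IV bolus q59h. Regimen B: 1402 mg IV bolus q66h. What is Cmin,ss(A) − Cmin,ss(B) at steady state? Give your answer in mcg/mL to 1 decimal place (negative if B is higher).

-1.8 mcg/mL

Regimen A: f = (1/2)^(59/32) ≈ 0.2786; Cmin,ss = (1028/24)·f/(1−f) ≈ 16.542 mcg/mL.
Regimen B: f = (1/2)^(66/32) ≈ 0.2394; Cmin,ss = (1402/24)·f/(1−f) ≈ 18.387 mcg/mL.
Difference ≈ 16.542 − 18.387 ≈ -1.845 mcg/mL.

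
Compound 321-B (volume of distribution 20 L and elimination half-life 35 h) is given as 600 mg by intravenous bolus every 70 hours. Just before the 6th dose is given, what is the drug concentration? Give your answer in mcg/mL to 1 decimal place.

f = (1/2)^(τ/t½) = (1/2)^(70/35) ≈ 0.2500.
C₀ = D/Vd = 600/20 ≈ 30.000 mcg/mL.
Before the 6th dose, 5 doses have been given. Superposition: Cmin = C₀·(f + f² + … + f^5).
≈ 30.000 × (0.2500 + 0.0625 + 0.0156 + 0.0039 + 0.0010) ≈ 30.000 × 0.3330 ≈ 9.990 mcg/mL.

10.0 mcg/mL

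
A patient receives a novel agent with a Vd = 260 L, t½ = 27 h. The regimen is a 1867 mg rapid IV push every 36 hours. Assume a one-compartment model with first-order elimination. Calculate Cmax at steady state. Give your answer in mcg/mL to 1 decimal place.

k = ln2/t½ = ln2/27 ≈ 0.025672 h⁻¹; fraction remaining f = e^(−kτ) = e^(−0.025672×36) ≈ 0.3969.
Accumulation ratio R = 1/(1 − f) ≈ 1/0.6031 ≈ 1.6581.
Single-dose peak C₀ = D/Vd = 1867/260 ≈ 7.181 mcg/mL.
Steady-state peak Cmax,ss = C₀·R ≈ 7.181 × 1.6581 ≈ 11.907 mcg/mL.

11.9 mcg/mL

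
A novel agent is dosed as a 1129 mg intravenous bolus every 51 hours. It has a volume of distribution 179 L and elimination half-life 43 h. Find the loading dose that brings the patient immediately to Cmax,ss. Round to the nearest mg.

f = (1/2)^(51/43) ≈ 0.439506; accumulation ratio R = 1/(1−f) ≈ 1.78414.
Loading dose to hit Cmax,ss on first dose: D_load = D_maint·R ≈ 1129 × 1.78414 ≈ 2014.29 mg.

2014 mg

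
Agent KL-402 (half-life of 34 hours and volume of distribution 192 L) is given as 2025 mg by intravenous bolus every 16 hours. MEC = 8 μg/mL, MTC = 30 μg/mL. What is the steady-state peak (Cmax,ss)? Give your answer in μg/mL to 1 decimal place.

Over one 16-h interval, 16/34 ≈ 0.47059 half-lives elapse, leaving f ≈ 0.7217 of each dose.
At steady state, accumulation factor R = 1/(1 − e^(−kτ)) ≈ 3.5932.
Single-dose peak C₀ = D/Vd = 2025/192 ≈ 10.547 μg/mL.
Steady-state peak Cmax,ss = C₀·R ≈ 10.547 × 3.5932 ≈ 37.897 μg/mL.
Peak 37.9 μg/mL vs MTC 30 μg/mL: exceeds toxic threshold.

37.9 μg/mL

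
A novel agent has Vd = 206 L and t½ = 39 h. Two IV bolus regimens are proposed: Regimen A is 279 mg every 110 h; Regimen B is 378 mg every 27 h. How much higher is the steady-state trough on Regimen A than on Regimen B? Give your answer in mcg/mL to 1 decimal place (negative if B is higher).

Regimen A: f = (1/2)^(110/39) ≈ 0.1416; Cmin,ss = (279/206)·f/(1−f) ≈ 0.223 mcg/mL.
Regimen B: f = (1/2)^(27/39) ≈ 0.6189; Cmin,ss = (378/206)·f/(1−f) ≈ 2.980 mcg/mL.
Difference ≈ 0.223 − 2.980 ≈ -2.757 mcg/mL.

-2.8 mcg/mL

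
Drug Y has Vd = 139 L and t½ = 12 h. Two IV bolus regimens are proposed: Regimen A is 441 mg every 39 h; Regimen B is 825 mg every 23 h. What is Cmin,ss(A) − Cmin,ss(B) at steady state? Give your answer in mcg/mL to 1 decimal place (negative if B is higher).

Regimen A: f = (1/2)^(39/12) ≈ 0.1051; Cmin,ss = (441/139)·f/(1−f) ≈ 0.373 mcg/mL.
Regimen B: f = (1/2)^(23/12) ≈ 0.2649; Cmin,ss = (825/139)·f/(1−f) ≈ 2.139 mcg/mL.
Difference ≈ 0.373 − 2.139 ≈ -1.766 mcg/mL.

-1.8 mcg/mL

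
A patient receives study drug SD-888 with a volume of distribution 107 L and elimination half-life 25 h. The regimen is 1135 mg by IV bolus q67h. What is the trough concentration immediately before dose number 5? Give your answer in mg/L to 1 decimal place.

2.0 mg/L

f = (1/2)^(τ/t½) = (1/2)^(67/25) ≈ 0.1560.
C₀ = D/Vd = 1135/107 ≈ 10.607 mg/L.
Before the 5th dose, 4 doses have been given. Superposition: Cmin = C₀·(f + f² + … + f^4).
≈ 10.607 × (0.1560 + 0.0243 + 0.0038 + 0.0006) ≈ 10.607 × 0.1847 ≈ 1.959 mg/L.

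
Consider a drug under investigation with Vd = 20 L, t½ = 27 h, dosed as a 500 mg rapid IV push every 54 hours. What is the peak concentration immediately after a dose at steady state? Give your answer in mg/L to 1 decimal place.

τ = 54 h = 2 half-lives, so f = (1/2)^2 = 0.25.
Accumulation ratio R = 1/(1 − f) = 1/0.75 = 4/3.
Single-dose peak C₀ = D/Vd = 500/20 = 25 mg/L.
Steady-state peak Cmax,ss = C₀·R = 25 × 4/3 ≈ 33.333 mg/L.

33.3 mg/L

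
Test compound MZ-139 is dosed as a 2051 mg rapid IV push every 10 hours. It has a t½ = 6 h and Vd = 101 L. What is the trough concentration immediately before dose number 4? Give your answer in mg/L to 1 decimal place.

9.0 mg/L

f = (1/2)^(τ/t½) = (1/2)^(10/6) ≈ 0.3150.
C₀ = D/Vd = 2051/101 ≈ 20.307 mg/L.
Before the 4th dose, 3 doses have been given. Superposition: Cmin = C₀·(f + f² + … + f^3).
≈ 20.307 × (0.3150 + 0.0992 + 0.0313) ≈ 20.307 × 0.4455 ≈ 9.047 mg/L.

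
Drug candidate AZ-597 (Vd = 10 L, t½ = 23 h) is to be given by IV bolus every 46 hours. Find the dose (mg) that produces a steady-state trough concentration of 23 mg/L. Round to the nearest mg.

τ/t½ = 46/23 ≈ 2, so f = (1/2)^(46/23) ≈ 0.250000.
Cmin,ss = (D/Vd)·f/(1−f), so D = Cmin,ss·Vd·(1−f)/f.
D = 23 × 10 × (1−f)/f ≈ 23 × 10 × 3.00000 ≈ 690.00 mg.

690 mg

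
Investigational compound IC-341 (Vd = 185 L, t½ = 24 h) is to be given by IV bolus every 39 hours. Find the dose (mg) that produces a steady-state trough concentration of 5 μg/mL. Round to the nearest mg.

1928 mg

τ/t½ = 39/24 ≈ 1.625, so f = (1/2)^(39/24) ≈ 0.324210.
Cmin,ss = (D/Vd)·f/(1−f), so D = Cmin,ss·Vd·(1−f)/f.
D = 5 × 185 × (1−f)/f ≈ 5 × 185 × 2.08442 ≈ 1928.09 mg.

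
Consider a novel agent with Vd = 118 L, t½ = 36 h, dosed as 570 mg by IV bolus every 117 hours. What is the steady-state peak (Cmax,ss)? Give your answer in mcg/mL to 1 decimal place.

k = ln2/t½ = ln2/36 ≈ 0.019254 h⁻¹; fraction remaining f = e^(−kτ) = e^(−0.019254×117) ≈ 0.1051.
At steady state, accumulation factor R = 1/(1 − e^(−kτ)) ≈ 1.1174.
Single-dose peak C₀ = D/Vd = 570/118 ≈ 4.831 mcg/mL.
Steady-state peak Cmax,ss = C₀·R ≈ 4.831 × 1.1174 ≈ 5.398 mcg/mL.

5.4 mcg/mL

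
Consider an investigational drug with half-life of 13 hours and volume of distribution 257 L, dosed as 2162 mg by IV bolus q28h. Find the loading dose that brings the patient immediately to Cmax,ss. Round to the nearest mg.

2789 mg

f = (1/2)^(28/13) ≈ 0.224713; accumulation ratio R = 1/(1−f) ≈ 1.28984.
Loading dose to hit Cmax,ss on first dose: D_load = D_maint·R ≈ 2162 × 1.28984 ≈ 2788.63 mg.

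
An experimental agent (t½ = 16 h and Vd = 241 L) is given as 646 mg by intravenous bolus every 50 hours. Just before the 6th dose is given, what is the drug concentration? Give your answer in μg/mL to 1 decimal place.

0.3 μg/mL

f = (1/2)^(τ/t½) = (1/2)^(50/16) ≈ 0.1146.
C₀ = D/Vd = 646/241 ≈ 2.680 μg/mL.
Before the 6th dose, 5 doses have been given. Superposition: Cmin = C₀·(f + f² + … + f^5).
≈ 2.680 × (0.1146 + 0.0131 + 0.0015 + 0.0002 + 0.0000) ≈ 2.680 × 0.1294 ≈ 0.347 μg/mL.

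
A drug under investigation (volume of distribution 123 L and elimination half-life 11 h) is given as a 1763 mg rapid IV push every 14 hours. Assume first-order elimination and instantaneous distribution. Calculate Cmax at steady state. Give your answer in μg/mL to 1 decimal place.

k = ln2/t½ = ln2/11 ≈ 0.063013 h⁻¹; fraction remaining f = e^(−kτ) = e^(−0.063013×14) ≈ 0.4139.
At steady state, accumulation factor R = 1/(1 − e^(−kτ)) ≈ 1.7062.
Single-dose peak C₀ = D/Vd = 1763/123 ≈ 14.333 μg/mL.
Cmax,ss = C₀/(1 − f) ≈ 14.333/0.5861 ≈ 24.455 μg/mL.

24.5 μg/mL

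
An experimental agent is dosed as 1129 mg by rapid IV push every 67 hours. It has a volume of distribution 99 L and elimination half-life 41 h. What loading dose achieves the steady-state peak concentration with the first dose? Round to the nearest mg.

1666 mg

f = (1/2)^(67/41) ≈ 0.322161; accumulation ratio R = 1/(1−f) ≈ 1.47528.
Loading dose to hit Cmax,ss on first dose: D_load = D_maint·R ≈ 1129 × 1.47528 ≈ 1665.59 mg.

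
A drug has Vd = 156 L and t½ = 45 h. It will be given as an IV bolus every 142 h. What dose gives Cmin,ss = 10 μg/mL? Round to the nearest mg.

τ/t½ = 142/45 ≈ 3.1556, so f = (1/2)^(142/45) ≈ 0.112223.
Cmin,ss = (D/Vd)·f/(1−f), so D = Cmin,ss·Vd·(1−f)/f.
D = 10 × 156 × (1−f)/f ≈ 10 × 156 × 7.91083 ≈ 12340.89 mg.

12341 mg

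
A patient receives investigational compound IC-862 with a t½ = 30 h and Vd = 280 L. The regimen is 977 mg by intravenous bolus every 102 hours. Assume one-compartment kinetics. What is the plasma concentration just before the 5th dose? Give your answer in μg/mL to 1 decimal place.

0.4 μg/mL

f = (1/2)^(τ/t½) = (1/2)^(102/30) ≈ 0.0947.
C₀ = D/Vd = 977/280 ≈ 3.489 μg/mL.
Before the 5th dose, 4 doses have been given. Superposition: Cmin = C₀·(f + f² + … + f^4).
≈ 3.489 × (0.0947 + 0.0090 + 0.0008 + 0.0001) ≈ 3.489 × 0.1046 ≈ 0.365 μg/mL.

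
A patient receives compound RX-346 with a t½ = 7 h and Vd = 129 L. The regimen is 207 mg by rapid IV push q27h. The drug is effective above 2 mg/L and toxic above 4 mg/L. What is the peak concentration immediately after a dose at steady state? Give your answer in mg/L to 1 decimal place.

Over one 27-h interval, 27/7 ≈ 3.8571 half-lives elapse, leaving f ≈ 0.0690 of each dose.
At steady state, accumulation factor R = 1/(1 − e^(−kτ)) ≈ 1.0741.
Single-dose peak C₀ = D/Vd = 207/129 ≈ 1.605 mg/L.
Steady-state peak Cmax,ss = C₀·R ≈ 1.605 × 1.0741 ≈ 1.724 mg/L.
Peak 1.7 mg/L vs MTC 4 mg/L: below toxic threshold.

1.7 mg/L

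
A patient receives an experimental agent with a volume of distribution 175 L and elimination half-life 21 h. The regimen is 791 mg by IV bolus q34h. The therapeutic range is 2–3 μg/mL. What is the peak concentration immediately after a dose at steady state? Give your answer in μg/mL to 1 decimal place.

6.7 μg/mL

τ/t½ = 34/21 ≈ 1.619, so fraction remaining f = (1/2)^(34/21) ≈ 0.3256.
Accumulation ratio R = 1/(1 − f) ≈ 1/0.6744 ≈ 1.4828.
Single-dose peak C₀ = D/Vd = 791/175 ≈ 4.520 μg/mL.
Cmax,ss = C₀/(1 − f) ≈ 4.520/0.6744 ≈ 6.702 μg/mL.
Peak 6.7 μg/mL vs MTC 3 μg/mL: exceeds toxic threshold.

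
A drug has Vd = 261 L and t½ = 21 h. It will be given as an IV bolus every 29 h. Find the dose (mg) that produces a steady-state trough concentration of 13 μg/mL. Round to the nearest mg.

5444 mg

τ/t½ = 29/21 ≈ 1.381, so f = (1/2)^(29/21) ≈ 0.383965.
Cmin,ss = (D/Vd)·f/(1−f), so D = Cmin,ss·Vd·(1−f)/f.
D = 13 × 261 × (1−f)/f ≈ 13 × 261 × 1.60440 ≈ 5443.73 mg.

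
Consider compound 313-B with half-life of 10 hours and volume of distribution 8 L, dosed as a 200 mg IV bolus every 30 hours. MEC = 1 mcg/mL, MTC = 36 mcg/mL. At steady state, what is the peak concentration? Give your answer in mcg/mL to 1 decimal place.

The dosing interval is 3 half-lives, so f = 2^(−3) = 0.125.
Accumulation ratio R = 1/(1 − f) = 1/0.875 = 8/7.
Single-dose peak C₀ = D/Vd = 200/8 = 25 mcg/mL.
Steady-state peak Cmax,ss = C₀·R = 25 × 8/7 ≈ 28.571 mcg/mL.
Peak 28.6 mcg/mL vs MTC 36 mcg/mL: below toxic threshold.

28.6 mcg/mL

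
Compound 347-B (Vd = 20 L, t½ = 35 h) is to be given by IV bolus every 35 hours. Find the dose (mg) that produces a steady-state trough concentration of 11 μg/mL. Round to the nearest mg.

τ/t½ = 35/35 ≈ 1, so f = (1/2)^(35/35) ≈ 0.500000.
Cmin,ss = (D/Vd)·f/(1−f), so D = Cmin,ss·Vd·(1−f)/f.
D = 11 × 20 × (1−f)/f ≈ 11 × 20 × 1.00000 ≈ 220.00 mg.

220 mg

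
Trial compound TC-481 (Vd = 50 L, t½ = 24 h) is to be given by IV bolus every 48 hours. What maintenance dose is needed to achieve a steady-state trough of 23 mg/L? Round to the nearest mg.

τ/t½ = 48/24 ≈ 2, so f = (1/2)^(48/24) ≈ 0.250000.
Cmin,ss = (D/Vd)·f/(1−f), so D = Cmin,ss·Vd·(1−f)/f.
D = 23 × 50 × (1−f)/f ≈ 23 × 50 × 3.00000 ≈ 3450.00 mg.

3450 mg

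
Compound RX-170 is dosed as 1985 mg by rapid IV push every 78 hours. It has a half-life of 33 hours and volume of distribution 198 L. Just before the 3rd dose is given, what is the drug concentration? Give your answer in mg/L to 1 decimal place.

2.3 mg/L

f = (1/2)^(τ/t½) = (1/2)^(78/33) ≈ 0.1943.
C₀ = D/Vd = 1985/198 ≈ 10.025 mg/L.
Before the 3rd dose, 2 doses have been given. Superposition: Cmin = C₀·(f + f²).
≈ 10.025 × (0.1943 + 0.0378) ≈ 10.025 × 0.2321 ≈ 2.327 mg/L.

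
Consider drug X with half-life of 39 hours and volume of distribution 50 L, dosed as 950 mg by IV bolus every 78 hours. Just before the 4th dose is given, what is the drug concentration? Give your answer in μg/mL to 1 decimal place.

6.2 μg/mL

f = (1/2)^(τ/t½) = (1/2)^(78/39) ≈ 0.2500.
C₀ = D/Vd = 950/50 ≈ 19.000 μg/mL.
Before the 4th dose, 3 doses have been given. Superposition: Cmin = C₀·(f + f² + … + f^3).
≈ 19.000 × (0.2500 + 0.0625 + 0.0156) ≈ 19.000 × 0.3281 ≈ 6.234 μg/mL.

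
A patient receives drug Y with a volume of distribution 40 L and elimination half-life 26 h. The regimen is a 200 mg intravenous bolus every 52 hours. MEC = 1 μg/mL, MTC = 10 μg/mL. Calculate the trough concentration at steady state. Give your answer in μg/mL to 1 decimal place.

1.7 μg/mL

τ = 52 h = 2 half-lives, so f = (1/2)^2 = 0.25.
Accumulation ratio R = 1/(1 − f) = 1/0.75 = 4/3.
Single-dose peak C₀ = D/Vd = 200/40 = 5 μg/mL.
Steady-state peak Cmax,ss = C₀·R = 5 × 4/3 ≈ 6.667 μg/mL.
Steady-state trough Cmin,ss = Cmax,ss·f ≈ 6.667 × 0.25 ≈ 1.667 μg/mL.
Trough 1.7 μg/mL vs MEC 1 μg/mL: adequate.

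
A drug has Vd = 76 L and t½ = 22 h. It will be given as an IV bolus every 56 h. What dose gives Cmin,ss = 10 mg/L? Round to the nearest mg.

τ/t½ = 56/22 ≈ 2.5455, so f = (1/2)^(56/22) ≈ 0.171294.
Cmin,ss = (D/Vd)·f/(1−f), so D = Cmin,ss·Vd·(1−f)/f.
D = 10 × 76 × (1−f)/f ≈ 10 × 76 × 4.83792 ≈ 3676.82 mg.

3677 mg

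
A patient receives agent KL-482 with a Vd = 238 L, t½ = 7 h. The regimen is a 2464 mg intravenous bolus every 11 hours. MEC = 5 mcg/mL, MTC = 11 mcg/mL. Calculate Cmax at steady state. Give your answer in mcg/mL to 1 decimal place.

τ/t½ = 11/7 ≈ 1.5714, so fraction remaining f = (1/2)^(11/7) ≈ 0.3365.
At steady state, accumulation factor R = 1/(1 − e^(−kτ)) ≈ 1.5072.
Single-dose peak C₀ = D/Vd = 2464/238 ≈ 10.353 mcg/mL.
Steady-state peak Cmax,ss = C₀·R ≈ 10.353 × 1.5072 ≈ 15.604 mcg/mL.
Peak 15.6 mcg/mL vs MTC 11 mcg/mL: exceeds toxic threshold.

15.6 mcg/mL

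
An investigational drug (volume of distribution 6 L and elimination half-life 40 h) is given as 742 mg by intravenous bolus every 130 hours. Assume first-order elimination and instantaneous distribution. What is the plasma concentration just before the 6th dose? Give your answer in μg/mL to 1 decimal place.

f = (1/2)^(τ/t½) = (1/2)^(130/40) ≈ 0.1051.
C₀ = D/Vd = 742/6 ≈ 123.667 μg/mL.
Before the 6th dose, 5 doses have been given. Superposition: Cmin = C₀·(f + f² + … + f^5).
≈ 123.667 × (0.1051 + 0.0110 + 0.0012 + 0.0001 + 0.0000) ≈ 123.667 × 0.1174 ≈ 14.519 μg/mL.

14.5 μg/mL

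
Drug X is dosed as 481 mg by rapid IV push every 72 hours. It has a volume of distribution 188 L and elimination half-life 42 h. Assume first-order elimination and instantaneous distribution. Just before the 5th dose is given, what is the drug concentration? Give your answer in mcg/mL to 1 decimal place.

1.1 mcg/mL

f = (1/2)^(τ/t½) = (1/2)^(72/42) ≈ 0.3048.
C₀ = D/Vd = 481/188 ≈ 2.559 mcg/mL.
Before the 5th dose, 4 doses have been given. Superposition: Cmin = C₀·(f + f² + … + f^4).
≈ 2.559 × (0.3048 + 0.0929 + 0.0283 + 0.0086) ≈ 2.559 × 0.4346 ≈ 1.112 mcg/mL.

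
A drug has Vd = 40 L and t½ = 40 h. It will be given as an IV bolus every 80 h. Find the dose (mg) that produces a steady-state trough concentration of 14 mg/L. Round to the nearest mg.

1680 mg

τ/t½ = 80/40 ≈ 2, so f = (1/2)^(80/40) ≈ 0.250000.
Cmin,ss = (D/Vd)·f/(1−f), so D = Cmin,ss·Vd·(1−f)/f.
D = 14 × 40 × (1−f)/f ≈ 14 × 40 × 3.00000 ≈ 1680.00 mg.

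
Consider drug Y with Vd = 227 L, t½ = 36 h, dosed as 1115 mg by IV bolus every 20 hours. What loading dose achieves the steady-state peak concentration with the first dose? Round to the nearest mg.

f = (1/2)^(20/36) ≈ 0.680395; accumulation ratio R = 1/(1−f) ≈ 3.12886.
Loading dose to hit Cmax,ss on first dose: D_load = D_maint·R ≈ 1115 × 3.12886 ≈ 3488.68 mg.

3489 mg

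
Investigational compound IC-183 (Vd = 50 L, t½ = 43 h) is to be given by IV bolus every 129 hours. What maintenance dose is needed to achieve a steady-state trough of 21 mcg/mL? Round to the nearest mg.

τ/t½ = 129/43 ≈ 3, so f = (1/2)^(129/43) ≈ 0.125000.
Cmin,ss = (D/Vd)·f/(1−f), so D = Cmin,ss·Vd·(1−f)/f.
D = 21 × 50 × (1−f)/f ≈ 21 × 50 × 7.00000 ≈ 7350.00 mg.

7350 mg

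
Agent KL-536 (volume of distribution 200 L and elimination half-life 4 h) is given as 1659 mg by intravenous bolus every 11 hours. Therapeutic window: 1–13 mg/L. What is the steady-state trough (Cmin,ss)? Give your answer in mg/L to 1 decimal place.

1.4 mg/L

k = ln2/t½ = ln2/4 ≈ 0.173287 h⁻¹; fraction remaining f = e^(−kτ) = e^(−0.173287×11) ≈ 0.1487.
Accumulation ratio R = 1/(1 − f) ≈ 1/0.8513 ≈ 1.1747.
Each bolus raises the concentration by D/Vd = 1659/200 ≈ 8.295 mg/L.
Steady-state peak Cmax,ss = C₀·R ≈ 8.295 × 1.1747 ≈ 9.744 mg/L.
One interval later, Cmin,ss = Cmax,ss·e^(−kτ) ≈ 9.744 × 0.1487 ≈ 1.449 mg/L.
Trough 1.4 mg/L vs MEC 1 mg/L: adequate.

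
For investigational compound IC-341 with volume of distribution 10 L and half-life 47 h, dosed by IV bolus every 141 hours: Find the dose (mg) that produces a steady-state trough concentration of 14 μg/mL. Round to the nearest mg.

τ/t½ = 141/47 ≈ 3, so f = (1/2)^(141/47) ≈ 0.125000.
Cmin,ss = (D/Vd)·f/(1−f), so D = Cmin,ss·Vd·(1−f)/f.
D = 14 × 10 × (1−f)/f ≈ 14 × 10 × 7.00000 ≈ 980.00 mg.

980 mg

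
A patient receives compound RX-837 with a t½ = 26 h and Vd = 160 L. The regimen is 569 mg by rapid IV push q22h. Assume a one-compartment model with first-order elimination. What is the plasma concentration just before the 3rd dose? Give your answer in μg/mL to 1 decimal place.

f = (1/2)^(τ/t½) = (1/2)^(22/26) ≈ 0.5563.
C₀ = D/Vd = 569/160 ≈ 3.556 μg/mL.
Before the 3rd dose, 2 doses have been given. Superposition: Cmin = C₀·(f + f²).
≈ 3.556 × (0.5563 + 0.3095) ≈ 3.556 × 0.8658 ≈ 3.079 μg/mL.

3.1 μg/mL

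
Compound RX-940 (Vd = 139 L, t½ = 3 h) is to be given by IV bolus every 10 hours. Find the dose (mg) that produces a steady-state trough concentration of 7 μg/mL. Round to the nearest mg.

τ/t½ = 10/3 ≈ 3.3333, so f = (1/2)^(10/3) ≈ 0.099213.
Cmin,ss = (D/Vd)·f/(1−f), so D = Cmin,ss·Vd·(1−f)/f.
D = 7 × 139 × (1−f)/f ≈ 7 × 139 × 9.07932 ≈ 8834.18 mg.

8834 mg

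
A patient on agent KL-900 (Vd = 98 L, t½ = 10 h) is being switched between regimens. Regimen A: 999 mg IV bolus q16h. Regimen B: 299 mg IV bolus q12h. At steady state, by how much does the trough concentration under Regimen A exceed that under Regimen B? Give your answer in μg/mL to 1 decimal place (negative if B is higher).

2.7 μg/mL

Regimen A: f = (1/2)^(16/10) ≈ 0.3299; Cmin,ss = (999/98)·f/(1−f) ≈ 5.019 μg/mL.
Regimen B: f = (1/2)^(12/10) ≈ 0.4353; Cmin,ss = (299/98)·f/(1−f) ≈ 2.352 μg/mL.
Difference ≈ 5.019 − 2.352 ≈ 2.667 μg/mL.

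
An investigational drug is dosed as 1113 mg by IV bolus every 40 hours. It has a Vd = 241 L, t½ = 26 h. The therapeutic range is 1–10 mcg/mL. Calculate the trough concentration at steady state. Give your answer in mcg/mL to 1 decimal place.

τ/t½ = 40/26 ≈ 1.5385, so fraction remaining f = (1/2)^(40/26) ≈ 0.3443.
Accumulation ratio R = 1/(1 − f) ≈ 1/0.6557 ≈ 1.5251.
Single-dose peak C₀ = D/Vd = 1113/241 ≈ 4.618 mcg/mL.
Cmax,ss = C₀/(1 − f) ≈ 4.618/0.6557 ≈ 7.043 mcg/mL.
Steady-state trough Cmin,ss = Cmax,ss·f ≈ 7.043 × 0.3443 ≈ 2.425 mcg/mL.
Trough 2.4 mcg/mL vs MEC 1 mcg/mL: adequate.

2.4 mcg/mL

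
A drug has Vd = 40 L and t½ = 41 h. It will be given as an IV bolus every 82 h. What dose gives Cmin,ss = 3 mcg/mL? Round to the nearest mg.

360 mg

τ/t½ = 82/41 ≈ 2, so f = (1/2)^(82/41) ≈ 0.250000.
Cmin,ss = (D/Vd)·f/(1−f), so D = Cmin,ss·Vd·(1−f)/f.
D = 3 × 40 × (1−f)/f ≈ 3 × 40 × 3.00000 ≈ 360.00 mg.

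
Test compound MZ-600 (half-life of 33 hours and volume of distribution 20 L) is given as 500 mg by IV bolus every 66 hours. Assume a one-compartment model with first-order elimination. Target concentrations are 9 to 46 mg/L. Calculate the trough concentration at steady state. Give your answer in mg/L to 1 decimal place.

8.3 mg/L

τ = 66 h = 2 half-lives, so f = (1/2)^2 = 0.25.
Accumulation ratio R = 1/(1 − f) = 1/0.75 = 4/3.
Single-dose peak C₀ = D/Vd = 500/20 = 25 mg/L.
Steady-state peak Cmax,ss = C₀·R = 25 × 4/3 ≈ 33.333 mg/L.
Steady-state trough Cmin,ss = Cmax,ss·f ≈ 33.333 × 0.25 ≈ 8.333 mg/L.
Trough 8.3 mg/L vs MEC 9 mg/L: subtherapeutic.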